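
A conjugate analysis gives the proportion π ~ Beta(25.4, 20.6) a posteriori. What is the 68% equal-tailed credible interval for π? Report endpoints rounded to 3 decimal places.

Posterior: Beta(25.4, 20.6).
Equal-tailed 68% interval: the 0.16 and 0.84 quantiles of Beta(25.4, 20.6).
Posterior mean ≈ 0.552, SD ≈ 0.073; a Normal approximation gives roughly [0.480, 0.624].
Exact: F⁻¹(0.16) = 0.479; F⁻¹(0.84) = 0.625.

[0.479, 0.625]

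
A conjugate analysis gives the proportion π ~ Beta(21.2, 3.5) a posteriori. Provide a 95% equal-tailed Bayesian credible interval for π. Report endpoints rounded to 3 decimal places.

[0.699, 0.963]

Posterior: Beta(21.2, 3.5).
Equal-tailed 95% interval: the 0.025 and 0.975 quantiles of Beta(21.2, 3.5).
Posterior mean ≈ 0.858, SD ≈ 0.069; a Normal approximation gives roughly [0.723, 0.993].
Exact: F⁻¹(0.025) = 0.699; F⁻¹(0.975) = 0.963.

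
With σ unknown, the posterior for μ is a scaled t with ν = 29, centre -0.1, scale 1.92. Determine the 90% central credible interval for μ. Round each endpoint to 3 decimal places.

The t_29 distribution is symmetric; the 90% interval is -0.1 ± t·1.92 with t_{0.95,29} = 1.699.
Half-width: 1.699 × 1.92 = 3.262.
-0.1 − 3.262 = -3.362; -0.1 + 3.262 = 3.162.

[-3.362, 3.162]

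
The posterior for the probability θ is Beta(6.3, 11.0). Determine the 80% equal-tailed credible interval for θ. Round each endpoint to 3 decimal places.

[0.221, 0.514]

Posterior: Beta(6.3, 11.0).
Equal-tailed 80% interval: the 0.1 and 0.9 quantiles of Beta(6.3, 11.0).
Posterior mean ≈ 0.364, SD ≈ 0.112; a Normal approximation gives roughly [0.220, 0.508].
Exact: F⁻¹(0.1) = 0.221; F⁻¹(0.9) = 0.514.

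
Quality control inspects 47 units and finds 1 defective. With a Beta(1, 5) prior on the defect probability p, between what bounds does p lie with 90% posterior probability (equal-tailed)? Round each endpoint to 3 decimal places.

Posterior: Beta(1+1, 5+46) = Beta(2, 51).
Equal-tailed 90% interval: the 0.05 and 0.95 quantiles of Beta(2, 51).
Posterior mean ≈ 0.038, SD ≈ 0.026; a Normal approximation gives roughly [-0.005, 0.080].
Exact: F⁻¹(0.05) = 0.007; F⁻¹(0.95) = 0.088.

[0.007, 0.088]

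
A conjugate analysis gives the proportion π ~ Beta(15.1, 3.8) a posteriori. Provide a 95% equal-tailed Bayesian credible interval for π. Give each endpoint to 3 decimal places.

Posterior: Beta(15.1, 3.8).
Equal-tailed 95% interval: the 0.025 and 0.975 quantiles of Beta(15.1, 3.8).
Posterior mean ≈ 0.799, SD ≈ 0.090; a Normal approximation gives roughly [0.623, 0.975].
Exact: F⁻¹(0.025) = 0.597; F⁻¹(0.975) = 0.942.

[0.597, 0.942]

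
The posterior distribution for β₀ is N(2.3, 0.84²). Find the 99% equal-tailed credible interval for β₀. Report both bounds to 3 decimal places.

[0.136, 4.464]

The posterior is symmetric, so the 99% equal-tailed interval is β₀ = 2.3 ± z·0.84 with z = 2.576.
Half-width: 2.576 × 0.84 = 2.164.
2.3 − 2.164 = 0.136; 2.3 + 2.164 = 4.464.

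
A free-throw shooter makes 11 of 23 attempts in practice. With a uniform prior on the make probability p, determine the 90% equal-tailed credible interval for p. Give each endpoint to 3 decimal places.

Posterior: Beta(1+11, 1+12) = Beta(12, 13).
Equal-tailed 90% interval: the 0.05 and 0.95 quantiles of Beta(12, 13).
Posterior mean ≈ 0.480, SD ≈ 0.098; a Normal approximation gives roughly [0.319, 0.641].
Exact: F⁻¹(0.05) = 0.319; F⁻¹(0.95) = 0.642.

[0.319, 0.642]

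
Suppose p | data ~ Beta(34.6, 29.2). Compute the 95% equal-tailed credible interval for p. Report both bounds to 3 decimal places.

Posterior: Beta(34.6, 29.2).
Equal-tailed 95% interval: the 0.025 and 0.975 quantiles of Beta(34.6, 29.2).
Posterior mean ≈ 0.542, SD ≈ 0.062; a Normal approximation gives roughly [0.421, 0.664].
Exact: F⁻¹(0.025) = 0.420; F⁻¹(0.975) = 0.662.

[0.420, 0.662]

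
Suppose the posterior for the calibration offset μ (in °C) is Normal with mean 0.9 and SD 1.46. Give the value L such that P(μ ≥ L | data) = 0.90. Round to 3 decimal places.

Need L with P(μ ≥ L) = 0.90: L = 0.9 − z_{0.1}·1.46.
z = 1.282; L = 0.9 − 1.282 × 1.46 = -0.971.

-0.971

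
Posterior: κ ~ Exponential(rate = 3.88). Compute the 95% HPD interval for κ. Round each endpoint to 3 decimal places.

[0.000, 0.772]

The exponential density is strictly decreasing on [0, ∞), so the HPD interval is anchored at 0: [0, q] with P(κ ≤ q) = 0.95.
q = −ln(1 − 0.95) / 3.88 = 2.9957 / 3.88 = 0.772.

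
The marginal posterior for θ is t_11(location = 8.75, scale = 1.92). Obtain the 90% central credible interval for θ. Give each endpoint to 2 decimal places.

[5.30, 12.20]

The t_11 distribution is symmetric; the 90% interval is 8.75 ± t·1.92 with t_{0.95,11} = 1.796.
Half-width: 1.796 × 1.92 = 3.45.
8.75 − 3.45 = 5.30; 8.75 + 3.45 = 12.20.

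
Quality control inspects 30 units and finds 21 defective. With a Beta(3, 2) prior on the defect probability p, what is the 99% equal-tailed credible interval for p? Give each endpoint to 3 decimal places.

[0.472, 0.861]

Posterior: Beta(3+21, 2+9) = Beta(24, 11).
Equal-tailed 99% interval: the 0.005 and 0.995 quantiles of Beta(24, 11).
Posterior mean ≈ 0.686, SD ≈ 0.077; a Normal approximation gives roughly [0.486, 0.885].
Exact: F⁻¹(0.005) = 0.472; F⁻¹(0.995) = 0.861.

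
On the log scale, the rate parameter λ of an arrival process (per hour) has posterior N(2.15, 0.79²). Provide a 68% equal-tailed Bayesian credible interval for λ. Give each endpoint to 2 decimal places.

[3.91, 18.83]

On the log scale the 68% interval is 2.15 ± 0.994 × 0.79 = [1.3644, 2.9356].
Exponentiate: [e^1.3644, e^2.9356] = [3.91, 18.83].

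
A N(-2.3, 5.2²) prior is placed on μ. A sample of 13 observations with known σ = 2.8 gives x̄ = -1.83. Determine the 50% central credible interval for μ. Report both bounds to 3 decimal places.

[-2.358, -1.322]

Posterior precision = 1/5.2² + 13/2.8² = 0.0370 + 1.6582 = 1.6951, so posterior SD = 0.7681.
Posterior mean = (-2.3/5.2² + 13·-1.83/2.8²) / 1.6951 = -1.8403.
Interval: -1.8403 ± 0.674 × 0.7681 → [-2.358, -1.322].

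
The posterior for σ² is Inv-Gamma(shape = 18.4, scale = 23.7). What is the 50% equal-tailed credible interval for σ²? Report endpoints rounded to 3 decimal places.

[1.124, 1.544]

Inverse-Gamma(18.4, 23.7) quantiles: F⁻¹(0.25) and F⁻¹(0.75).
Equivalently, 1/σ² ~ Gamma(18.4, rate = 23.7); invert its 0.75 and 0.25 quantiles.
Posterior mean ≈ 1.362, SD ≈ 0.336; a Normal approximation gives roughly [1.135, 1.589].
Exact: lower = 1.124; upper = 1.544.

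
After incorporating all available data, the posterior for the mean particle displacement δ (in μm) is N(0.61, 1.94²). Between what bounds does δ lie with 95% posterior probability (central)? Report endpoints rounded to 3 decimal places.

The posterior is symmetric, so the 95% equal-tailed interval is δ = 0.61 ± z·1.94 with z = 1.960.
Half-width: 1.960 × 1.94 = 3.802.
0.61 − 3.802 = -3.192; 0.61 + 3.802 = 4.412.

[-3.192, 4.412]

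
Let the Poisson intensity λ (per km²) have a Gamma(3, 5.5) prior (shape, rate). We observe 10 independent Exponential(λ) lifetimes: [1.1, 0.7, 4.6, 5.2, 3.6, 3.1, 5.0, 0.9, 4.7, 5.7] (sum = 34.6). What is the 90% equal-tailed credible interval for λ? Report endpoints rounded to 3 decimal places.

[0.192, 0.485]

Posterior: Gamma(3+10, 5.5+34.6) = Gamma(13, 40.1) (shape, rate).
Equal-tailed 90% interval: Gamma(13, 40.1) quantiles at 0.05 and 0.95.
Posterior mean ≈ 0.324, SD ≈ 0.090; a Normal approximation gives roughly [0.176, 0.472].
Exact: lower = 0.192; upper = 0.485.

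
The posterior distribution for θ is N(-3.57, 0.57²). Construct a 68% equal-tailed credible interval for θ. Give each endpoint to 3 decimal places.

[-4.137, -3.003]

The posterior is symmetric, so the 68% equal-tailed interval is θ = -3.57 ± z·0.57 with z = 0.994.
Half-width: 0.994 × 0.57 = 0.567.
-3.57 − 0.567 = -4.137; -3.57 + 0.567 = -3.003.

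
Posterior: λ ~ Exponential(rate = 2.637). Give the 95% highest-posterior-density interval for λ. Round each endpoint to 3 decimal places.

The exponential density is strictly decreasing on [0, ∞), so the HPD interval is anchored at 0: [0, q] with P(λ ≤ q) = 0.95.
q = −ln(1 − 0.95) / 2.637 = 2.9957 / 2.637 = 1.136.

[0.000, 1.136]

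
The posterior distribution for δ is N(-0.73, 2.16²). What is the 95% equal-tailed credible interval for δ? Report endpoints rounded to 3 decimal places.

The posterior is symmetric, so the 95% equal-tailed interval is δ = -0.73 ± z·2.16 with z = 1.960.
Half-width: 1.960 × 2.16 = 4.234.
-0.73 − 4.234 = -4.964; -0.73 + 4.234 = 3.504.

[-4.964, 3.504]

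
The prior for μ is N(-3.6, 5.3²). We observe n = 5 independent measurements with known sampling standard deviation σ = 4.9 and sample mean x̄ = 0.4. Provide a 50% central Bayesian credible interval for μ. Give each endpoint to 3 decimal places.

Posterior precision = 1/5.3² + 5/4.9² = 0.0356 + 0.2082 = 0.2438, so posterior SD = 2.0251.
Posterior mean = (-3.6/5.3² + 5·0.4/4.9²) / 0.2438 = -0.1840.
Interval: -0.1840 ± 0.674 × 2.0251 → [-1.550, 1.182].

[-1.550, 1.182]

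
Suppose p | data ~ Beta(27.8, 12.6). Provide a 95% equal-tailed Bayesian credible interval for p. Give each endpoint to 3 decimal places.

Posterior: Beta(27.8, 12.6).
Equal-tailed 95% interval: the 0.025 and 0.975 quantiles of Beta(27.8, 12.6).
Posterior mean ≈ 0.688, SD ≈ 0.072; a Normal approximation gives roughly [0.547, 0.829].
Exact: F⁻¹(0.025) = 0.539; F⁻¹(0.975) = 0.819.

[0.539, 0.819]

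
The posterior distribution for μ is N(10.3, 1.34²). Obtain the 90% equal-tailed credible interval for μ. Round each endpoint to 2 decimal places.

[8.10, 12.50]

The posterior is symmetric, so the 90% equal-tailed interval is μ = 10.3 ± z·1.34 with z = 1.645.
Half-width: 1.645 × 1.34 = 2.20.
10.3 − 2.20 = 8.10; 10.3 + 2.20 = 12.50.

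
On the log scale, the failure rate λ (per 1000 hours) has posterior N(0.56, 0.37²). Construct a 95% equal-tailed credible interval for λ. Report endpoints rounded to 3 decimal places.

[0.848, 3.615]

On the log scale the 95% interval is 0.56 ± 1.960 × 0.37 = [-0.1652, 1.2852].
Exponentiate: [e^-0.1652, e^1.2852] = [0.848, 3.615].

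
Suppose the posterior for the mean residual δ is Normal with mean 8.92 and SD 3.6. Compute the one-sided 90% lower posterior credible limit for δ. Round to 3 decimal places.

4.306

Need L with P(δ ≥ L) = 0.90: L = 8.92 − z_{0.1}·3.6.
z = 1.282; L = 8.92 − 1.282 × 3.6 = 4.306.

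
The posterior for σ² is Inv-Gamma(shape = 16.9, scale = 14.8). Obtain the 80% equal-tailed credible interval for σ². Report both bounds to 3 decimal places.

[0.663, 1.245]

Inverse-Gamma(16.9, 14.8) quantiles: F⁻¹(0.1) and F⁻¹(0.9).
Equivalently, 1/σ² ~ Gamma(16.9, rate = 14.8); invert its 0.9 and 0.1 quantiles.
Posterior mean ≈ 0.931, SD ≈ 0.241; a Normal approximation gives roughly [0.622, 1.240].
Exact: lower = 0.663; upper = 1.245.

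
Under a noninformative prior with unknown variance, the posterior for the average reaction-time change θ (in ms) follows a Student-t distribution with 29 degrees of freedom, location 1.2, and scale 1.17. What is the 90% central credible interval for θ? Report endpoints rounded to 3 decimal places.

[-0.788, 3.188]

The t_29 distribution is symmetric; the 90% interval is 1.2 ± t·1.17 with t_{0.95,29} = 1.699.
Half-width: 1.699 × 1.17 = 1.988.
1.2 − 1.988 = -0.788; 1.2 + 1.988 = 3.188.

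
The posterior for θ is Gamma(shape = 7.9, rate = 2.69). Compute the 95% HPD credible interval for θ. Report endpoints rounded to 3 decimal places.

The posterior is unimodal and skewed, so the HPD interval has equal density at both endpoints and is the shortest 95% interval.
Solving f(1.082) = f(5.017) with F(5.017) − F(1.082) = 0.95 gives [1.082, 5.017].
For comparison, the equal-tailed interval is [1.260, 5.311]; the HPD is narrower and shifted toward the mode.

[1.082, 5.017]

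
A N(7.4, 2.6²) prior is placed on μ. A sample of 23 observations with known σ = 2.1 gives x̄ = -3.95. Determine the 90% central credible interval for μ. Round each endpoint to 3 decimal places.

[-4.347, -2.927]

Posterior precision = 1/2.6² + 23/2.1² = 0.1479 + 5.2154 = 5.3633, so posterior SD = 0.4318.
Posterior mean = (7.4/2.6² + 23·-3.95/2.1²) / 5.3633 = -3.6370.
Interval: -3.6370 ± 1.645 × 0.4318 → [-4.347, -2.927].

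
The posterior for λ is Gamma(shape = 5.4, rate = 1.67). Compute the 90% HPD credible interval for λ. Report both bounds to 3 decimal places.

The posterior is unimodal and skewed, so the HPD interval has equal density at both endpoints and is the shortest 90% interval.
Solving f(1.049) = f(5.333) with F(5.333) − F(1.049) = 0.90 gives [1.049, 5.333].
For comparison, the equal-tailed interval is [1.331, 5.809]; the HPD is narrower and shifted toward the mode.

[1.049, 5.333]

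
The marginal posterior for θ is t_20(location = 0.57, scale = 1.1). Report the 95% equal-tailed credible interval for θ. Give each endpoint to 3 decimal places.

The t_20 distribution is symmetric; the 95% interval is 0.57 ± t·1.1 with t_{0.975,20} = 2.086.
Half-width: 2.086 × 1.1 = 2.295.
0.57 − 2.295 = -1.725; 0.57 + 2.295 = 2.865.

[-1.725, 2.865]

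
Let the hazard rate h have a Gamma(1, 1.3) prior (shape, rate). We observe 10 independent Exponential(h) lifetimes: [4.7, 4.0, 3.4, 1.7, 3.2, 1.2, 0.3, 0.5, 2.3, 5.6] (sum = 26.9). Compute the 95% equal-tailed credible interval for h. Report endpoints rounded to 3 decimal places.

Posterior: Gamma(1+10, 1.3+26.9) = Gamma(11, 28.2) (shape, rate).
Equal-tailed 95% interval: Gamma(11, 28.2) quantiles at 0.025 and 0.975.
Posterior mean ≈ 0.390, SD ≈ 0.118; a Normal approximation gives roughly [0.160, 0.621].
Exact: lower = 0.195; upper = 0.652.

[0.195, 0.652]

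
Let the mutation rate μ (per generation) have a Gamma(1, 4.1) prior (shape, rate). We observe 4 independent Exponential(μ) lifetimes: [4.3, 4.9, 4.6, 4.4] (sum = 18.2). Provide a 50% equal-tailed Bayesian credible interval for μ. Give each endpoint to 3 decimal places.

Posterior: Gamma(1+4, 4.1+18.2) = Gamma(5, 22.3) (shape, rate).
Equal-tailed 50% interval: Gamma(5, 22.3) quantiles at 0.25 and 0.75.
Posterior mean ≈ 0.224, SD ≈ 0.100; a Normal approximation gives roughly [0.157, 0.292].
Exact: lower = 0.151; upper = 0.281.

[0.151, 0.281]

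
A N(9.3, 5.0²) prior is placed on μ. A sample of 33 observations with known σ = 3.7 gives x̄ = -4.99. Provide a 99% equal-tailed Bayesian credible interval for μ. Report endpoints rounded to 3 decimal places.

[-6.402, -3.111]

Posterior precision = 1/5.0² + 33/3.7² = 0.0400 + 2.4105 = 2.4505, so posterior SD = 0.6388.
Posterior mean = (9.3/5.0² + 33·-4.99/3.7²) / 2.4505 = -4.7567.
Interval: -4.7567 ± 2.576 × 0.6388 → [-6.402, -3.111].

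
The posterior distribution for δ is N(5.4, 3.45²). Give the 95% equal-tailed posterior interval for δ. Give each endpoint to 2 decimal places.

The posterior is symmetric, so the 95% equal-tailed interval is δ = 5.4 ± z·3.45 with z = 1.960.
Half-width: 1.960 × 3.45 = 6.76.
5.4 − 6.76 = -1.36; 5.4 + 6.76 = 12.16.

[-1.36, 12.16]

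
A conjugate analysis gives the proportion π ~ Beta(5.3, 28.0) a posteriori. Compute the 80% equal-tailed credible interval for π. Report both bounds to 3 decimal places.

Posterior: Beta(5.3, 28.0).
Equal-tailed 80% interval: the 0.1 and 0.9 quantiles of Beta(5.3, 28.0).
Posterior mean ≈ 0.159, SD ≈ 0.062; a Normal approximation gives roughly [0.079, 0.239].
Exact: F⁻¹(0.1) = 0.084; F⁻¹(0.9) = 0.243.

[0.084, 0.243]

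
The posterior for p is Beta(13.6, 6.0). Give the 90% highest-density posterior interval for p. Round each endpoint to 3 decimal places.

The posterior is unimodal and skewed, so the HPD interval has equal density at both endpoints and is the shortest 90% interval.
Solving f(0.531) = f(0.861) with F(0.861) − F(0.531) = 0.90 gives [0.531, 0.861].
For comparison, the equal-tailed interval is [0.516, 0.849]; the HPD is narrower and shifted toward the mode.

[0.531, 0.861]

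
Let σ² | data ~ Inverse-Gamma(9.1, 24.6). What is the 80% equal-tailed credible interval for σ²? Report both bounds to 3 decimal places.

Inverse-Gamma(9.1, 24.6) quantiles: F⁻¹(0.1) and F⁻¹(0.9).
Equivalently, 1/σ² ~ Gamma(9.1, rate = 24.6); invert its 0.9 and 0.1 quantiles.
Posterior mean ≈ 3.037, SD ≈ 1.140; a Normal approximation gives roughly [1.576, 4.498].
Exact: lower = 1.876; upper = 4.464.

[1.876, 4.464]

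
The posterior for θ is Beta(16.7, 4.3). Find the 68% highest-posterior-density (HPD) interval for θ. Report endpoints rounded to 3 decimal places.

The posterior is unimodal and skewed, so the HPD interval has equal density at both endpoints and is the shortest 68% interval.
Solving f(0.732) = f(0.899) with F(0.899) − F(0.732) = 0.68 gives [0.732, 0.899].
For comparison, the equal-tailed interval is [0.709, 0.881]; the HPD is narrower and shifted toward the mode.

[0.732, 0.899]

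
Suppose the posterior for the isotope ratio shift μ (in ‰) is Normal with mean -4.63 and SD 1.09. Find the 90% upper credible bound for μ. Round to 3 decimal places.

-3.233

Need U with P(μ ≤ U) = 0.90: U = -4.63 + z_{0.1}·1.09.
z = 1.282; U = -4.63 + 1.282 × 1.09 = -3.233.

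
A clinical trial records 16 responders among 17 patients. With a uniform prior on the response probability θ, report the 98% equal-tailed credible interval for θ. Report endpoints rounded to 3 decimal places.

Posterior: Beta(1+16, 1+1) = Beta(17, 2).
Equal-tailed 98% interval: the 0.01 and 0.99 quantiles of Beta(17, 2).
Posterior mean ≈ 0.895, SD ≈ 0.069; a Normal approximation gives roughly [0.735, 1.054].
Exact: F⁻¹(0.01) = 0.684; F⁻¹(0.99) = 0.992.

[0.684, 0.992]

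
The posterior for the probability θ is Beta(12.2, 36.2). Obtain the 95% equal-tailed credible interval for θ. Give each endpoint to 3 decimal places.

Posterior: Beta(12.2, 36.2).
Equal-tailed 95% interval: the 0.025 and 0.975 quantiles of Beta(12.2, 36.2).
Posterior mean ≈ 0.252, SD ≈ 0.062; a Normal approximation gives roughly [0.131, 0.373].
Exact: F⁻¹(0.025) = 0.142; F⁻¹(0.975) = 0.382.

[0.142, 0.382]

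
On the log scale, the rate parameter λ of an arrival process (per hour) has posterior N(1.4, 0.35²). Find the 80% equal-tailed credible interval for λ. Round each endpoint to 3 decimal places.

[2.589, 6.351]

On the log scale the 80% interval is 1.4 ± 1.282 × 0.35 = [0.9515, 1.8485].
Exponentiate: [e^0.9515, e^1.8485] = [2.589, 6.351].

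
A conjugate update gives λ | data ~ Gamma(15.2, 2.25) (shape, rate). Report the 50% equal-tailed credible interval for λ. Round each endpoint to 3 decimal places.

[5.521, 7.830]

Posterior: Gamma(shape 15.2, rate 2.25).
Equal-tailed 50% interval: Gamma(15.2, 2.25) quantiles at 0.25 and 0.75.
Posterior mean ≈ 6.756, SD ≈ 1.733; a Normal approximation gives roughly [5.587, 7.924].
Exact: lower = 5.521; upper = 7.830.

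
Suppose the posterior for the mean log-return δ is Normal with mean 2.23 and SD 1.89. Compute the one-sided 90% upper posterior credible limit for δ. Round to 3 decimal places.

4.652

Need U with P(δ ≤ U) = 0.90: U = 2.23 + z_{0.1}·1.89.
z = 1.282; U = 2.23 + 1.282 × 1.89 = 4.652.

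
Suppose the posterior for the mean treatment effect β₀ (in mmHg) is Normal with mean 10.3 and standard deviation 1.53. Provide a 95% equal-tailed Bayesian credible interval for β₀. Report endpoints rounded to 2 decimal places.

The posterior is symmetric, so the 95% equal-tailed interval is β₀ = 10.3 ± z·1.53 with z = 1.960.
Half-width: 1.960 × 1.53 = 3.00.
10.3 − 3.00 = 7.30; 10.3 + 3.00 = 13.30.

[7.30, 13.30]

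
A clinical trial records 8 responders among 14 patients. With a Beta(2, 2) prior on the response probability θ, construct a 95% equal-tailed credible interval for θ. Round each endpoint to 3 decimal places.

Posterior: Beta(2+8, 2+6) = Beta(10, 8).
Equal-tailed 95% interval: the 0.025 and 0.975 quantiles of Beta(10, 8).
Posterior mean ≈ 0.556, SD ≈ 0.114; a Normal approximation gives roughly [0.332, 0.779].
Exact: F⁻¹(0.025) = 0.329; F⁻¹(0.975) = 0.770.

[0.329, 0.770]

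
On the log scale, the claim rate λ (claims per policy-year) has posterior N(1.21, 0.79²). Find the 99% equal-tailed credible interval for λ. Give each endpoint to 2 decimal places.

On the log scale the 99% interval is 1.21 ± 2.576 × 0.79 = [-0.8249, 3.2449].
Exponentiate: [e^-0.8249, e^3.2449] = [0.44, 25.66].

[0.44, 25.66]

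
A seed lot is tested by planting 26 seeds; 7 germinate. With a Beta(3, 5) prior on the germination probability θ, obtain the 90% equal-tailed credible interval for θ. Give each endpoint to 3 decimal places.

[0.175, 0.428]

Posterior: Beta(3+7, 5+19) = Beta(10, 24).
Equal-tailed 90% interval: the 0.05 and 0.95 quantiles of Beta(10, 24).
Posterior mean ≈ 0.294, SD ≈ 0.077; a Normal approximation gives roughly [0.167, 0.421].
Exact: F⁻¹(0.05) = 0.175; F⁻¹(0.95) = 0.428.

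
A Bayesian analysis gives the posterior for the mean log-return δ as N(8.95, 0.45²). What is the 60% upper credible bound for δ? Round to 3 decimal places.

9.064

Need U with P(δ ≤ U) = 0.60: U = 8.95 + z_{0.4}·0.45.
z = 0.253; U = 8.95 + 0.253 × 0.45 = 9.064.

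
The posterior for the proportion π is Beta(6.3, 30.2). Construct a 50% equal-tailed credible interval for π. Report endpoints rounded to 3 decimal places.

[0.128, 0.211]

Posterior: Beta(6.3, 30.2).
Equal-tailed 50% interval: the 0.25 and 0.75 quantiles of Beta(6.3, 30.2).
Posterior mean ≈ 0.173, SD ≈ 0.062; a Normal approximation gives roughly [0.131, 0.214].
Exact: F⁻¹(0.25) = 0.128; F⁻¹(0.75) = 0.211.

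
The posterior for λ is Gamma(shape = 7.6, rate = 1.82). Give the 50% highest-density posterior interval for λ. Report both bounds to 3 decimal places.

[2.746, 4.678]

The posterior is unimodal and skewed, so the HPD interval has equal density at both endpoints and is the shortest 50% interval.
Solving f(2.746) = f(4.678) with F(4.678) − F(2.746) = 0.50 gives [2.746, 4.678].
For comparison, the equal-tailed interval is [3.080, 5.074]; the HPD is narrower and shifted toward the mode.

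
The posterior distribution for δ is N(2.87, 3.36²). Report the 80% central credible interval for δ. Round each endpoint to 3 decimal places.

[-1.436, 7.176]

The posterior is symmetric, so the 80% equal-tailed interval is δ = 2.87 ± z·3.36 with z = 1.282.
Half-width: 1.282 × 3.36 = 4.306.
2.87 − 4.306 = -1.436; 2.87 + 4.306 = 7.176.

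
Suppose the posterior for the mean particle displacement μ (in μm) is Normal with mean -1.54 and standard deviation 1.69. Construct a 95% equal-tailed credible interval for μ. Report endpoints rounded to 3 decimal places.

[-4.852, 1.772]

The posterior is symmetric, so the 95% equal-tailed interval is μ = -1.54 ± z·1.69 with z = 1.960.
Half-width: 1.960 × 1.69 = 3.312.
-1.54 − 3.312 = -4.852; -1.54 + 3.312 = 1.772.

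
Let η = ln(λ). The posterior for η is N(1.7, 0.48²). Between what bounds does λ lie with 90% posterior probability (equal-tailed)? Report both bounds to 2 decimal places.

On the log scale the 90% interval is 1.7 ± 1.645 × 0.48 = [0.9105, 2.4895].
Exponentiate: [e^0.9105, e^2.4895] = [2.49, 12.06].

[2.49, 12.06]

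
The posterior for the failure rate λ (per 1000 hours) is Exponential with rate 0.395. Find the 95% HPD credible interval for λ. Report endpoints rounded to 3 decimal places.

[0.000, 7.584]

The exponential density is strictly decreasing on [0, ∞), so the HPD interval is anchored at 0: [0, q] with P(λ ≤ q) = 0.95.
q = −ln(1 − 0.95) / 0.395 = 2.9957 / 0.395 = 7.584.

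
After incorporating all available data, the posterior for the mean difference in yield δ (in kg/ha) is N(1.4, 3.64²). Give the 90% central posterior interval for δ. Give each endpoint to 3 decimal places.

[-4.587, 7.387]

The posterior is symmetric, so the 90% equal-tailed interval is δ = 1.4 ± z·3.64 with z = 1.645.
Half-width: 1.645 × 3.64 = 5.987.
1.4 − 5.987 = -4.587; 1.4 + 5.987 = 7.387.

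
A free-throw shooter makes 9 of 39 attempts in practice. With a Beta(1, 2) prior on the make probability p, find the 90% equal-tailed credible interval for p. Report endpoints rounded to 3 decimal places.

[0.139, 0.352]

Posterior: Beta(1+9, 2+30) = Beta(10, 32).
Equal-tailed 90% interval: the 0.05 and 0.95 quantiles of Beta(10, 32).
Posterior mean ≈ 0.238, SD ≈ 0.065; a Normal approximation gives roughly [0.131, 0.345].
Exact: F⁻¹(0.05) = 0.139; F⁻¹(0.95) = 0.352.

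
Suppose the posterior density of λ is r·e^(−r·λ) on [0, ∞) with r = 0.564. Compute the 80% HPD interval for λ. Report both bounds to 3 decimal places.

[0.000, 2.854]

The exponential density is strictly decreasing on [0, ∞), so the HPD interval is anchored at 0: [0, q] with P(λ ≤ q) = 0.80.
q = −ln(1 − 0.80) / 0.564 = 1.6094 / 0.564 = 2.854.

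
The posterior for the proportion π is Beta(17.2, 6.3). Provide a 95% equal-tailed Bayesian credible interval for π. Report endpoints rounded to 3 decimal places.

[0.540, 0.886]

Posterior: Beta(17.2, 6.3).
Equal-tailed 95% interval: the 0.025 and 0.975 quantiles of Beta(17.2, 6.3).
Posterior mean ≈ 0.732, SD ≈ 0.089; a Normal approximation gives roughly [0.557, 0.907].
Exact: F⁻¹(0.025) = 0.540; F⁻¹(0.975) = 0.886.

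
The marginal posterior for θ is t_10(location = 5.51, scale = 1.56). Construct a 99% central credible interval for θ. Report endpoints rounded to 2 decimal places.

[0.57, 10.45]

The t_10 distribution is symmetric; the 99% interval is 5.51 ± t·1.56 with t_{0.995,10} = 3.169.
Half-width: 3.169 × 1.56 = 4.94.
5.51 − 4.94 = 0.57; 5.51 + 4.94 = 10.45.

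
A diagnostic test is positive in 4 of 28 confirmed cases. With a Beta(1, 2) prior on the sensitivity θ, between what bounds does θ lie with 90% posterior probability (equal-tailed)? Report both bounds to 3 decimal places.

[0.068, 0.280]

Posterior: Beta(1+4, 2+24) = Beta(5, 26).
Equal-tailed 90% interval: the 0.05 and 0.95 quantiles of Beta(5, 26).
Posterior mean ≈ 0.161, SD ≈ 0.065; a Normal approximation gives roughly [0.054, 0.268].
Exact: F⁻¹(0.05) = 0.068; F⁻¹(0.95) = 0.280.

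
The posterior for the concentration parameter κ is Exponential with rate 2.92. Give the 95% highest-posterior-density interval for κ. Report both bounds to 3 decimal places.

The exponential density is strictly decreasing on [0, ∞), so the HPD interval is anchored at 0: [0, q] with P(κ ≤ q) = 0.95.
q = −ln(1 − 0.95) / 2.92 = 2.9957 / 2.92 = 1.026.

[0.000, 1.026]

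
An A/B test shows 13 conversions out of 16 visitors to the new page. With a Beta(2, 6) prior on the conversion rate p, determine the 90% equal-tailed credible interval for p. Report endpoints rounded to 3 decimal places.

Posterior: Beta(2+13, 6+3) = Beta(15, 9).
Equal-tailed 90% interval: the 0.05 and 0.95 quantiles of Beta(15, 9).
Posterior mean ≈ 0.625, SD ≈ 0.097; a Normal approximation gives roughly [0.466, 0.784].
Exact: F⁻¹(0.05) = 0.460; F⁻¹(0.95) = 0.778.

[0.460, 0.778]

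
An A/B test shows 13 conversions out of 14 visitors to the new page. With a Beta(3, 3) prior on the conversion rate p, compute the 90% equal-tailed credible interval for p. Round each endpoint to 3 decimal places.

Posterior: Beta(3+13, 3+1) = Beta(16, 4).
Equal-tailed 90% interval: the 0.05 and 0.95 quantiles of Beta(16, 4).
Posterior mean ≈ 0.800, SD ≈ 0.087; a Normal approximation gives roughly [0.656, 0.944].
Exact: F⁻¹(0.05) = 0.641; F⁻¹(0.95) = 0.925.

[0.641, 0.925]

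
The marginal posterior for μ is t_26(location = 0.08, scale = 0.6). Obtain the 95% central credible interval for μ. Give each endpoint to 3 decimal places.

[-1.153, 1.313]

The t_26 distribution is symmetric; the 95% interval is 0.08 ± t·0.6 with t_{0.975,26} = 2.056.
Half-width: 2.056 × 0.6 = 1.233.
0.08 − 1.233 = -1.153; 0.08 + 1.233 = 1.313.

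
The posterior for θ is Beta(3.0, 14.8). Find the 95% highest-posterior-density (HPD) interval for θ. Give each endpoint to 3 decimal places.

[0.023, 0.337]

The posterior is unimodal and skewed, so the HPD interval has equal density at both endpoints and is the shortest 95% interval.
Solving f(0.023) = f(0.337) with F(0.337) − F(0.023) = 0.95 gives [0.023, 0.337].
For comparison, the equal-tailed interval is [0.038, 0.368]; the HPD is narrower and shifted toward the mode.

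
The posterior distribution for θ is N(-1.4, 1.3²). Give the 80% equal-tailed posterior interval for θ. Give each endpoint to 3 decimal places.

The posterior is symmetric, so the 80% equal-tailed interval is θ = -1.4 ± z·1.3 with z = 1.282.
Half-width: 1.282 × 1.3 = 1.666.
-1.4 − 1.666 = -3.066; -1.4 + 1.666 = 0.266.

[-3.066, 0.266]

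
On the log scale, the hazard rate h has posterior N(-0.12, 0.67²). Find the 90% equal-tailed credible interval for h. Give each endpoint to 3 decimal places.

[0.295, 2.670]

On the log scale the 90% interval is -0.12 ± 1.645 × 0.67 = [-1.2221, 0.9821].
Exponentiate: [e^-1.2221, e^0.9821] = [0.295, 2.670].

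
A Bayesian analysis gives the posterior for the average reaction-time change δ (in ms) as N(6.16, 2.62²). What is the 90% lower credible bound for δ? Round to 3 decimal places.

2.802

Need L with P(δ ≥ L) = 0.90: L = 6.16 − z_{0.1}·2.62.
z = 1.282; L = 6.16 − 1.282 × 2.62 = 2.802.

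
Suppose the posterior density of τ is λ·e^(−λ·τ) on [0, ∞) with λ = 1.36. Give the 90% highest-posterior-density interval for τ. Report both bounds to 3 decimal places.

[0.000, 1.693]

The exponential density is strictly decreasing on [0, ∞), so the HPD interval is anchored at 0: [0, q] with P(τ ≤ q) = 0.90.
q = −ln(1 − 0.90) / 1.36 = 2.3026 / 1.36 = 1.693.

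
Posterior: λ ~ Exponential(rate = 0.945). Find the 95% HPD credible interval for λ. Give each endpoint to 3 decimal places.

The exponential density is strictly decreasing on [0, ∞), so the HPD interval is anchored at 0: [0, q] with P(λ ≤ q) = 0.95.
q = −ln(1 − 0.95) / 0.945 = 2.9957 / 0.945 = 3.170.

[0.000, 3.170]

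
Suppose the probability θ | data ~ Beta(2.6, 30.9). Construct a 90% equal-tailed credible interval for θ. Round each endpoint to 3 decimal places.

Posterior: Beta(2.6, 30.9).
Equal-tailed 90% interval: the 0.05 and 0.95 quantiles of Beta(2.6, 30.9).
Posterior mean ≈ 0.078, SD ≈ 0.046; a Normal approximation gives roughly [0.003, 0.153].
Exact: F⁻¹(0.05) = 0.019; F⁻¹(0.95) = 0.164.

[0.019, 0.164]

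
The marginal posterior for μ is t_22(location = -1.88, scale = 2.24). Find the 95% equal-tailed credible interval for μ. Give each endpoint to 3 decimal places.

The t_22 distribution is symmetric; the 95% interval is -1.88 ± t·2.24 with t_{0.975,22} = 2.074.
Half-width: 2.074 × 2.24 = 4.645.
-1.88 − 4.645 = -6.525; -1.88 + 4.645 = 2.765.

[-6.525, 2.765]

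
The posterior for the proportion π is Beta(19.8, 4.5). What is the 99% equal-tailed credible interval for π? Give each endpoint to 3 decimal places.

[0.577, 0.960]

Posterior: Beta(19.8, 4.5).
Equal-tailed 99% interval: the 0.005 and 0.995 quantiles of Beta(19.8, 4.5).
Posterior mean ≈ 0.815, SD ≈ 0.077; a Normal approximation gives roughly [0.616, 1.014].
Exact: F⁻¹(0.005) = 0.577; F⁻¹(0.995) = 0.960.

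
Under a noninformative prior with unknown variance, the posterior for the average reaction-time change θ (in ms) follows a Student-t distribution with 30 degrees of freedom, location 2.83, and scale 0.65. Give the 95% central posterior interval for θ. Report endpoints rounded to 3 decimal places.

The t_30 distribution is symmetric; the 95% interval is 2.83 ± t·0.65 with t_{0.975,30} = 2.042.
Half-width: 2.042 × 0.65 = 1.327.
2.83 − 1.327 = 1.503; 2.83 + 1.327 = 4.157.

[1.503, 4.157]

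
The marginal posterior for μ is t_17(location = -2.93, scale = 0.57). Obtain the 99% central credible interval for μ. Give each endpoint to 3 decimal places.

[-4.582, -1.278]

The t_17 distribution is symmetric; the 99% interval is -2.93 ± t·0.57 with t_{0.995,17} = 2.898.
Half-width: 2.898 × 0.57 = 1.652.
-2.93 − 1.652 = -4.582; -2.93 + 1.652 = -1.278.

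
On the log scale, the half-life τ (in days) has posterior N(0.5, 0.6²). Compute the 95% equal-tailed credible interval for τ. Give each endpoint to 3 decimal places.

On the log scale the 95% interval is 0.5 ± 1.960 × 0.6 = [-0.6760, 1.6760].
Exponentiate: [e^-0.6760, e^1.6760] = [0.509, 5.344].

[0.509, 5.344]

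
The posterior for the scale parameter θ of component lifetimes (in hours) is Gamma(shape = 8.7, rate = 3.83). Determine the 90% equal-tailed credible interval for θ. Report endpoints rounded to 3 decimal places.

Posterior: Gamma(shape 8.7, rate 3.83).
Equal-tailed 90% interval: Gamma(8.7, 3.83) quantiles at 0.05 and 0.95.
Posterior mean ≈ 2.272, SD ≈ 0.770; a Normal approximation gives roughly [1.005, 3.538].
Exact: lower = 1.169; upper = 3.669.

[1.169, 3.669]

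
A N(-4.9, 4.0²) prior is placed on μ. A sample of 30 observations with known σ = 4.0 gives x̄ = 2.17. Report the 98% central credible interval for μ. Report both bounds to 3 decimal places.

[0.271, 3.613]

Posterior precision = 1/4.0² + 30/4.0² = 0.0625 + 1.8750 = 1.9375, so posterior SD = 0.7184.
Posterior mean = (-4.9/4.0² + 30·2.17/4.0²) / 1.9375 = 1.9419.
Interval: 1.9419 ± 2.326 × 0.7184 → [0.271, 3.613].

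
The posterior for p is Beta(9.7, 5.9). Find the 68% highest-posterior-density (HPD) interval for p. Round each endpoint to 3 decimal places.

The posterior is unimodal and skewed, so the HPD interval has equal density at both endpoints and is the shortest 68% interval.
Solving f(0.513) = f(0.755) with F(0.755) − F(0.513) = 0.68 gives [0.513, 0.755].
For comparison, the equal-tailed interval is [0.500, 0.743]; the HPD is narrower and shifted toward the mode.

[0.513, 0.755]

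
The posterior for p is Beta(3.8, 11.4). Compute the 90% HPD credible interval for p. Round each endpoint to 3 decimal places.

The posterior is unimodal and skewed, so the HPD interval has equal density at both endpoints and is the shortest 90% interval.
Solving f(0.075) = f(0.418) with F(0.418) − F(0.075) = 0.90 gives [0.075, 0.418].
For comparison, the equal-tailed interval is [0.094, 0.445]; the HPD is narrower and shifted toward the mode.

[0.075, 0.418]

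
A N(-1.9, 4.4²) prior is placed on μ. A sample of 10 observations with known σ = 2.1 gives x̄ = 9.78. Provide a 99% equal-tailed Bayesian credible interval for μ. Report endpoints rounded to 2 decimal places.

Posterior precision = 1/4.4² + 10/2.1² = 0.0517 + 2.2676 = 2.3192, so posterior SD = 0.6566.
Posterior mean = (-1.9/4.4² + 10·9.78/2.1²) / 2.3192 = 9.5199.
Interval: 9.5199 ± 2.576 × 0.6566 → [7.83, 11.21].

[7.83, 11.21]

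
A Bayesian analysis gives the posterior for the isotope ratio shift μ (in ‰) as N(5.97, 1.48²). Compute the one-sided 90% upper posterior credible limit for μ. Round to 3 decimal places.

7.867

Need U with P(μ ≤ U) = 0.90: U = 5.97 + z_{0.1}·1.48.
z = 1.282; U = 5.97 + 1.282 × 1.48 = 7.867.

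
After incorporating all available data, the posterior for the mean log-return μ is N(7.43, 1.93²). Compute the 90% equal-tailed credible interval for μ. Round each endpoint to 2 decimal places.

The posterior is symmetric, so the 90% equal-tailed interval is μ = 7.43 ± z·1.93 with z = 1.645.
Half-width: 1.645 × 1.93 = 3.17.
7.43 − 3.17 = 4.26; 7.43 + 3.17 = 10.60.

[4.26, 10.60]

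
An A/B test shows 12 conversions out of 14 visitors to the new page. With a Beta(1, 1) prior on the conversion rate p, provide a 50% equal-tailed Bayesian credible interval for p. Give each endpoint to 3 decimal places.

Posterior: Beta(1+12, 1+2) = Beta(13, 3).
Equal-tailed 50% interval: the 0.25 and 0.75 quantiles of Beta(13, 3).
Posterior mean ≈ 0.812, SD ≈ 0.095; a Normal approximation gives roughly [0.749, 0.876].
Exact: F⁻¹(0.25) = 0.755; F⁻¹(0.75) = 0.884.

[0.755, 0.884]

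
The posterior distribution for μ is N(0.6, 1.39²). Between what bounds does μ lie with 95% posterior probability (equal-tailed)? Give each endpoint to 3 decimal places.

[-2.124, 3.324]

The posterior is symmetric, so the 95% equal-tailed interval is μ = 0.6 ± z·1.39 with z = 1.960.
Half-width: 1.960 × 1.39 = 2.724.
0.6 − 2.724 = -2.124; 0.6 + 2.724 = 3.324.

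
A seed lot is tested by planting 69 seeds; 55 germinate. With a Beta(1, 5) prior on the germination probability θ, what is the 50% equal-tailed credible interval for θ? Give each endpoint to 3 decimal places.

Posterior: Beta(1+55, 5+14) = Beta(56, 19).
Equal-tailed 50% interval: the 0.25 and 0.75 quantiles of Beta(56, 19).
Posterior mean ≈ 0.747, SD ≈ 0.050; a Normal approximation gives roughly [0.713, 0.780].
Exact: F⁻¹(0.25) = 0.714; F⁻¹(0.75) = 0.782.

[0.714, 0.782]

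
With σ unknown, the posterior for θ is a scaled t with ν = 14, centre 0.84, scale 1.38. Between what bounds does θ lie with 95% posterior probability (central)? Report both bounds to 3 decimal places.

[-2.120, 3.800]

The t_14 distribution is symmetric; the 95% interval is 0.84 ± t·1.38 with t_{0.975,14} = 2.145.
Half-width: 2.145 × 1.38 = 2.960.
0.84 − 2.960 = -2.120; 0.84 + 2.960 = 3.800.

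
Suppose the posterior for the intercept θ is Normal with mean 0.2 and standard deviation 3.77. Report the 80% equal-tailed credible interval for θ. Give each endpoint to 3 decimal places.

[-4.631, 5.031]

The posterior is symmetric, so the 80% equal-tailed interval is θ = 0.2 ± z·3.77 with z = 1.282.
Half-width: 1.282 × 3.77 = 4.831.
0.2 − 4.831 = -4.631; 0.2 + 4.831 = 5.031.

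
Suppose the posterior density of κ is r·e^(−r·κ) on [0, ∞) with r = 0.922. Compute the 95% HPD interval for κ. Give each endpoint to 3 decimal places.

The exponential density is strictly decreasing on [0, ∞), so the HPD interval is anchored at 0: [0, q] with P(κ ≤ q) = 0.95.
q = −ln(1 − 0.95) / 0.922 = 2.9957 / 0.922 = 3.249.

[0.000, 3.249]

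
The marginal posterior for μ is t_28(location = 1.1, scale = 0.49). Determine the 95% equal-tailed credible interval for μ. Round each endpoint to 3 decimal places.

[0.096, 2.104]

The t_28 distribution is symmetric; the 95% interval is 1.1 ± t·0.49 with t_{0.975,28} = 2.048.
Half-width: 2.048 × 0.49 = 1.004.
1.1 − 1.004 = 0.096; 1.1 + 1.004 = 2.104.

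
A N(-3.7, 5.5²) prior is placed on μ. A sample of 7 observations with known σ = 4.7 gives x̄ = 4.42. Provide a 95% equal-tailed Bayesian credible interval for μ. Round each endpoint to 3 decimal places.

[0.340, 6.966]

Posterior precision = 1/5.5² + 7/4.7² = 0.0331 + 0.3169 = 0.3499, so posterior SD = 1.6904.
Posterior mean = (-3.7/5.5² + 7·4.42/4.7²) / 0.3499 = 3.6529.
Interval: 3.6529 ± 1.960 × 1.6904 → [0.340, 6.966].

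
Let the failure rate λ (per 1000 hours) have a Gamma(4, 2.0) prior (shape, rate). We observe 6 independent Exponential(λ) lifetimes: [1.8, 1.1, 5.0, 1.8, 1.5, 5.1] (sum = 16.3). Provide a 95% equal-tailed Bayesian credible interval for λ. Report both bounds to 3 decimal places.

Posterior: Gamma(4+6, 2.0+16.3) = Gamma(10, 18.3) (shape, rate).
Equal-tailed 95% interval: Gamma(10, 18.3) quantiles at 0.025 and 0.975.
Posterior mean ≈ 0.546, SD ≈ 0.173; a Normal approximation gives roughly [0.208, 0.885].
Exact: lower = 0.262; upper = 0.934.

[0.262, 0.934]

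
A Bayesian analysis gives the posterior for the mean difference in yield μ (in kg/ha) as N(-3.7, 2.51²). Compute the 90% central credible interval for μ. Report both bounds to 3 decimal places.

[-7.829, 0.429]

The posterior is symmetric, so the 90% equal-tailed interval is μ = -3.7 ± z·2.51 with z = 1.645.
Half-width: 1.645 × 2.51 = 4.129.
-3.7 − 4.129 = -7.829; -3.7 + 4.129 = 0.429.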